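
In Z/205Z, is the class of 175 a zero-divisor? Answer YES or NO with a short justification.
YES

gcd(175, 205) = 5 > 1, so 175 is not a unit in Z/205Z. In Z/nZ every nonzero non-unit is a zero-divisor: explicitly, take b = 205/gcd = 41 ≠ 0 (mod 205); then 175·41 = 7175 = 35·205, i.e. 175·41 ≡ 0 (mod 205). So 175 is a zero-divisor.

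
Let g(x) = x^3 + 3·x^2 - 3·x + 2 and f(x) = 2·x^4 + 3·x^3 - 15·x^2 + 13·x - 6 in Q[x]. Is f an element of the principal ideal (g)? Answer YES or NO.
In Q[x] the ideal (g) consists of all multiples of g, so f ∈ (g) iff g | f, i.e. iff the remainder of f on division by g is 0. Divide f by g (g is monic, so eliminate the leading term of the running remainder at each step):
  leading term 2·x^4: subtract (2·x)·g(x) = 2·x^4 + 6·x^3 - 6·x^2 + 4·x, leaving -3·x^3 - 9·x^2 + 9·x - 6
  leading term -3·x^3: subtract (-3)·g(x) = -3·x^3 - 9·x^2 + 9·x - 6, leaving 0
The remainder is 0, so f(x) = g(x) · h(x) with h(x) = 2·x - 3. Hence g | f, i.e. f ∈ (g).

Final answer: YES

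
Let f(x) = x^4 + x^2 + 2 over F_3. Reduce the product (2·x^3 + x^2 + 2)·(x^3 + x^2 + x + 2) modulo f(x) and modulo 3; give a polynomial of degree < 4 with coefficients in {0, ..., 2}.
a · b ≡ x^3 + 2·x^2 + 2·x + 2 (mod f(x))

Multiply as integer polynomials: a · b = 2·x^6 + 3·x^5 + 3·x^4 + 7·x^3 + 4·x^2 + 2·x + 4. Reducing coefficients mod 3: a · b ≡ 2·x^6 + x^3 + x^2 + 2·x + 1. Now divide by f(x) = x^4 + x^2 + 2 in F_3[x], eliminating the leading term at each step:
  leading term 2·x^6: subtract (2·x^2)·f(x) = 2·x^6 + 2·x^4 + x^2, leaving x^4 + x^3 + 2·x + 1 (coefficients mod 3)
  leading term x^4: subtract (1)·f(x) = x^4 + x^2 + 2, leaving x^3 + 2·x^2 + 2·x + 2 (coefficients mod 3)
The degree is now < 4, so this is the remainder. Hence a · b ≡ x^3 + 2·x^2 + 2·x + 2 in F_3[x]/(f).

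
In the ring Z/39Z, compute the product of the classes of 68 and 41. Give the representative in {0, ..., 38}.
19

Reduce the factors first: 68 ≡ 29, 41 ≡ 2 (mod 39), so 68 · 41 ≡ 29 · 2 (mod 39). 29 · 2 = 58. Dividing by 39: 58 = 1·39 + 19. So (68 · 41) mod 39 = 19.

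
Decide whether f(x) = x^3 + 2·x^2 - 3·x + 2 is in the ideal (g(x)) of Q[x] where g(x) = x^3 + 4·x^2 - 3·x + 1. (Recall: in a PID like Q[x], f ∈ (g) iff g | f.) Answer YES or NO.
In Q[x] the ideal (g) consists of all multiples of g, so f ∈ (g) iff g | f, i.e. iff the remainder of f on division by g is 0. Divide f by g (g is monic, so eliminate the leading term of the running remainder at each step):
  leading term x^3: subtract (1)·g(x) = x^3 + 4·x^2 - 3·x + 1, leaving 1 - 2·x^2
The remainder r(x) = 1 - 2·x^2 ≠ 0 (and deg r < deg g), so g ∤ f, i.e. f ∉ (g).

Final answer: NO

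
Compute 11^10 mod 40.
1

Use repeated squaring. Binary(10) = 1010. Walk through the bits of the exponent 10 left-to-right: at each bit after the leading one, square the running value, then multiply by 11 if the bit is 1 (always reducing mod 40):
  bit 1 = 1 (leading): start with 11.
  bit 2 = 0: square 11^2 = 121 ≡ 1 (mod 40).
  bit 3 = 1: square 1^2 = 1; bit is 1, so multiply 1·11 = 11 (mod 40).
  bit 4 = 0: square 11^2 = 121 ≡ 1 (mod 40).
Final value: 11^10 ≡ 1 (mod 40).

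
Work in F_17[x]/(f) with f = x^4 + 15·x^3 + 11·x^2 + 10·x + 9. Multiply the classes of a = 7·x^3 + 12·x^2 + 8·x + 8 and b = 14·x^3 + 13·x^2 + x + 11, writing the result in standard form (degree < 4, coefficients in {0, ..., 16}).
a · b ≡ 8·x^3 + 10·x^2 + 14·x + 9 (mod f(x))

Multiply as integer polynomials: a · b = 98·x^6 + 259·x^5 + 275·x^4 + 305·x^3 + 244·x^2 + 96·x + 88. Reducing coefficients mod 17: a · b ≡ 13·x^6 + 4·x^5 + 3·x^4 + 16·x^3 + 6·x^2 + 11·x + 3. Now divide by f(x) = x^4 + 15·x^3 + 11·x^2 + 10·x + 9 in F_17[x], eliminating the leading term at each step:
  leading term 13·x^6: subtract (13·x^2)·f(x) = 13·x^6 + 8·x^5 + 7·x^4 + 11·x^3 + 15·x^2, leaving 13·x^5 + 13·x^4 + 5·x^3 + 8·x^2 + 11·x + 3 (coefficients mod 17)
  leading term 13·x^5: subtract (13·x)·f(x) = 13·x^5 + 8·x^4 + 7·x^3 + 11·x^2 + 15·x, leaving 5·x^4 + 15·x^3 + 14·x^2 + 13·x + 3 (coefficients mod 17)
  leading term 5·x^4: subtract (5)·f(x) = 5·x^4 + 7·x^3 + 4·x^2 + 16·x + 11, leaving 8·x^3 + 10·x^2 + 14·x + 9 (coefficients mod 17)
The degree is now < 4, so this is the remainder. Hence a · b ≡ 8·x^3 + 10·x^2 + 14·x + 9 in F_17[x]/(f).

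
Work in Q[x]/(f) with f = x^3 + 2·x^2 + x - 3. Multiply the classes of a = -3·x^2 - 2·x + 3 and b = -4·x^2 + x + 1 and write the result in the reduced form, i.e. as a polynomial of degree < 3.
First multiply in Q[x] without reducing: a · b = 12·x^4 + 5·x^3 - 17·x^2 + x + 3. Now divide by f(x) = x^3 + 2·x^2 + x - 3, eliminating the leading term at each step:
  leading term 12·x^4: subtract (12·x)·f(x) = 12·x^4 + 24·x^3 + 12·x^2 - 36·x, leaving -19·x^3 - 29·x^2 + 37·x + 3
  leading term -19·x^3: subtract (-19)·f(x) = -19·x^3 - 38·x^2 - 19·x + 57, leaving 9·x^2 + 56·x - 54
The degree is now < 3, so this is the remainder. Hence a · b ≡ 9·x^2 + 56·x - 54 in Q[x]/(f).

Final answer: a · b ≡ 9·x^2 + 56·x - 54 (mod f(x))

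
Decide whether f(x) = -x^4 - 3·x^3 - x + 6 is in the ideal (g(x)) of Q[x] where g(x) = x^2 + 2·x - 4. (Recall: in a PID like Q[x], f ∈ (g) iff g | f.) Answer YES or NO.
In Q[x] the ideal (g) consists of all multiples of g, so f ∈ (g) iff g | f, i.e. iff the remainder of f on division by g is 0. Divide f by g (g is monic, so eliminate the leading term of the running remainder at each step):
  leading term -x^4: subtract (-x^2)·g(x) = -x^4 - 2·x^3 + 4·x^2, leaving -x^3 - 4·x^2 - x + 6
  leading term -x^3: subtract (-x)·g(x) = -x^3 - 2·x^2 + 4·x, leaving -2·x^2 - 5·x + 6
  leading term -2·x^2: subtract (-2)·g(x) = -2·x^2 - 4·x + 8, leaving -x - 2
The remainder r(x) = -x - 2 ≠ 0 (and deg r < deg g), so g ∤ f, i.e. f ∉ (g).

Final answer: NO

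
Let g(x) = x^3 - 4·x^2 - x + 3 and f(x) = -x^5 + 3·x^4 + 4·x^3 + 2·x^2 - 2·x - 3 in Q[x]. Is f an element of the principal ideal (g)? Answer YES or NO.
In Q[x] the ideal (g) consists of all multiples of g, so f ∈ (g) iff g | f, i.e. iff the remainder of f on division by g is 0. Divide f by g (g is monic, so eliminate the leading term of the running remainder at each step):
  leading term -x^5: subtract (-x^2)·g(x) = -x^5 + 4·x^4 + x^3 - 3·x^2, leaving -x^4 + 3·x^3 + 5·x^2 - 2·x - 3
  leading term -x^4: subtract (-x)·g(x) = -x^4 + 4·x^3 + x^2 - 3·x, leaving -x^3 + 4·x^2 + x - 3
  leading term -x^3: subtract (-1)·g(x) = -x^3 + 4·x^2 + x - 3, leaving 0
The remainder is 0, so f(x) = g(x) · h(x) with h(x) = -x^2 - x - 1. Hence g | f, i.e. f ∈ (g).

Final answer: YES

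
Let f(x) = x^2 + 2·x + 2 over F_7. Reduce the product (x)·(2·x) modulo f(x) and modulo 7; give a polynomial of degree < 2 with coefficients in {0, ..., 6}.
Multiply as integer polynomials: a · b = 2·x^2. Reducing coefficients mod 7: a · b ≡ 2·x^2. Now divide by f(x) = x^2 + 2·x + 2 in F_7[x], eliminating the leading term at each step:
  leading term 2·x^2: subtract (2)·f(x) = 2·x^2 + 4·x + 4, leaving 3·x + 3 (coefficients mod 7)
The degree is now < 2, so this is the remainder. Hence a · b ≡ 3·x + 3 in F_7[x]/(f).

Final answer: a · b ≡ 3·x + 3 (mod f(x))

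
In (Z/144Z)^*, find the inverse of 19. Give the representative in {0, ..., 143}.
19^(−1) ≡ 91 (mod 144)

Apply the extended Euclidean algorithm to (144, 19), tracking rows (r, s, t) with s·144 + t·19 = r. Each division r_prev = q·r_cur + r_new produces the new row as (previous row) − q·(current row):
  row A: (144, 1, 0)   [1·144 + 0·19 = 144]
  row B: (19, 0, 1)   [0·144 + 1·19 = 19]
  144 = 7·19 + 11   → row C = row A − 7·row B = (11, 1, −7)   [check: 1·144 − 7·19 = 11]
  19 = 1·11 + 8   → row D = row B − 1·row C = (8, −1, 8)   [check: −1·144 + 8·19 = 8]
  11 = 1·8 + 3   → row E = row C − 1·row D = (3, 2, −15)   [check: 2·144 − 15·19 = 3]
  8 = 2·3 + 2   → row F = row D − 2·row E = (2, −5, 38)   [check: −5·144 + 38·19 = 2]
  3 = 1·2 + 1   → row G = row E − 1·row F = (1, 7, −53)   [check: 7·144 − 53·19 = 1]
  2 = 2·1 + 0   → remainder 0, stop. gcd = 1 (last nonzero row G).
The gcd is 1, so 19 is invertible mod 144. The last nonzero row gives 7·144 − 53·19 = 1, so t = −53. So 19^(−1) ≡ −53 ≡ 91 (mod 144). Verify: 19 · 91 = 1729 ≡ 1 (mod 144). ✓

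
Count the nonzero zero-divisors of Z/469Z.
In Z/469Z each nonzero element is either a unit (gcd with 469 is 1) or a zero-divisor (gcd > 1). The number of units is φ(469): factorise 469 = 7 · 67, so φ(469) = (7 − 1) · (67 − 1) = 6 · 66 = 396. The nonzero elements number 469 − 1 = 468. Hence the nonzero zero-divisors number 468 − 396 = 72.

Final answer: Z/469Z has 72 nonzero zero-divisors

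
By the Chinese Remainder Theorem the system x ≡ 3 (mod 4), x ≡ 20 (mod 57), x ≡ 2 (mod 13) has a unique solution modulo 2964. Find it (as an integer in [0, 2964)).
x ≡ 2927 (mod 2964); the representative in [0, 2964) is 2927

The moduli 4, 57, 13 are pairwise coprime, so by the CRT there is a unique solution mod 4·57·13 = 2964.
Solve by successive substitution. Start with x ≡ 3 (mod 4).
  Combine with x ≡ 20 (mod 57): write x = 3 + 4·t and require 3 + 4·t ≡ 20 (mod 57), i.e. 4·t ≡ 20 − 3 ≡ 17 (mod 57). Since 4^(−1) ≡ 43 (mod 57), t ≡ 43·17 ≡ 47 (mod 57). So x ≡ 3 + 4·47 = 191 (mod 228).
  Combine with x ≡ 2 (mod 13): write x = 191 + 228·t and require 191 + 228·t ≡ 2 (mod 13), i.e. 228·t ≡ 2 − 191 ≡ 6 (mod 13). Since 228^(−1) ≡ 2 (mod 13) (228 ≡ 7 (mod 13)), t ≡ 2·6 ≡ 12 (mod 13). So x ≡ 191 + 228·12 = 2927 (mod 2964).
Unique solution in [0, 2964): x = 2927.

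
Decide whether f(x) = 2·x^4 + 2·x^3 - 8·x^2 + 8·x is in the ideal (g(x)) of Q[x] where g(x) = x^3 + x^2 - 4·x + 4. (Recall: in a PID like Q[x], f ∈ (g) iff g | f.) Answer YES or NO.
In Q[x] the ideal (g) consists of all multiples of g, so f ∈ (g) iff g | f, i.e. iff the remainder of f on division by g is 0. Divide f by g (g is monic, so eliminate the leading term of the running remainder at each step):
  leading term 2·x^4: subtract (2·x)·g(x) = 2·x^4 + 2·x^3 - 8·x^2 + 8·x, leaving 0
The remainder is 0, so f(x) = g(x) · h(x) with h(x) = 2·x. Hence g | f, i.e. f ∈ (g).

Final answer: YES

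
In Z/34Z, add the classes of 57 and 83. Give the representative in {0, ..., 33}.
Reduce the summands first: 57 ≡ 23, 83 ≡ 15 (mod 34), so 57 + 83 ≡ 23 + 15 (mod 34). 23 + 15 = 38; 38 = 1·34 + 4, so (57 + 83) mod 34 = 4.

Final answer: 4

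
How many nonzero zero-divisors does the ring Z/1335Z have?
Z/1335Z has 630 nonzero zero-divisors

In Z/1335Z each nonzero element is either a unit (gcd with 1335 is 1) or a zero-divisor (gcd > 1). The number of units is φ(1335): factorise 1335 = 3 · 5 · 89, so φ(1335) = (3 − 1) · (5 − 1) · (89 − 1) = 2 · 4 · 88 = 704. The nonzero elements number 1335 − 1 = 1334. Hence the nonzero zero-divisors number 1334 − 704 = 630.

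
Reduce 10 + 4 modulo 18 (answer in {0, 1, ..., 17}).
Both summands are already reduced mod 18. 10 + 4 = 14; 14 = 0·18 + 14, so (10 + 4) mod 18 = 14.

Final answer: 14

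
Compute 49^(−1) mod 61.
Apply the extended Euclidean algorithm to (61, 49), tracking rows (r, s, t) with s·61 + t·49 = r. Each division r_prev = q·r_cur + r_new produces the new row as (previous row) − q·(current row):
  row A: (61, 1, 0)   [1·61 + 0·49 = 61]
  row B: (49, 0, 1)   [0·61 + 1·49 = 49]
  61 = 1·49 + 12   → row C = row A − 1·row B = (12, 1, −1)   [check: 1·61 − 1·49 = 12]
  49 = 4·12 + 1   → row D = row B − 4·row C = (1, −4, 5)   [check: −4·61 + 5·49 = 1]
  12 = 12·1 + 0   → remainder 0, stop. gcd = 1 (last nonzero row D).
The gcd is 1, so 49 is invertible mod 61. The last nonzero row gives −4·61 + 5·49 = 1, so t = 5. So 49^(−1) ≡ 5 (mod 61). Verify: 49 · 5 = 245 ≡ 1 (mod 61). ✓

Final answer: 49^(−1) ≡ 5 (mod 61)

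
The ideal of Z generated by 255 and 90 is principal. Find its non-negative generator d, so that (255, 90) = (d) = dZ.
In the PID Z, (a, b) is generated by gcd(a, b). Compute gcd(255, 90) with the extended Euclidean algorithm, tracking rows (r, s, t) with s·255 + t·90 = r:
  row A: (255, 1, 0)   [1·255 + 0·90 = 255]
  row B: (90, 0, 1)   [0·255 + 1·90 = 90]
  255 = 2·90 + 75   → row C = row A − 2·row B = (75, 1, −2)   [check: 1·255 − 2·90 = 75]
  90 = 1·75 + 15   → row D = row B − 1·row C = (15, −1, 3)   [check: −1·255 + 3·90 = 15]
  75 = 5·15 + 0   → remainder 0, stop. gcd = 15 (last nonzero row D).
So gcd(255, 90) = 15, with Bézout identity −1·255 + 3·90 = 15. Containment (⊇): the Bézout identity exhibits 15 as an element of (255, 90), giving (15) ⊆ (255, 90). Containment (⊆): since 15 | 255 and 15 | 90 (255 = 15·17, 90 = 15·6), every Z-linear combination of 255 and 90 is divisible by 15, so (255, 90) ⊆ (15). Therefore (255, 90) = (15), d = 15.

Final answer: (255, 90) = (15); d = 15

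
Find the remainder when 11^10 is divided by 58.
Use repeated squaring. Binary(10) = 1010. Walk through the bits of the exponent 10 left-to-right: at each bit after the leading one, square the running value, then multiply by 11 if the bit is 1 (always reducing mod 58):
  bit 1 = 1 (leading): start with 11.
  bit 2 = 0: square 11^2 = 121 ≡ 5 (mod 58).
  bit 3 = 1: square 5^2 = 25; bit is 1, so multiply 25·11 = 275 ≡ 43 (mod 58).
  bit 4 = 0: square 43^2 = 1849 ≡ 51 (mod 58).
Final value: 11^10 ≡ 51 (mod 58).

Final answer: 51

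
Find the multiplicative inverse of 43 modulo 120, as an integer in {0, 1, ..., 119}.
43^(−1) ≡ 67 (mod 120)

Apply the extended Euclidean algorithm to (120, 43), tracking rows (r, s, t) with s·120 + t·43 = r. Each division r_prev = q·r_cur + r_new produces the new row as (previous row) − q·(current row):
  row A: (120, 1, 0)   [1·120 + 0·43 = 120]
  row B: (43, 0, 1)   [0·120 + 1·43 = 43]
  120 = 2·43 + 34   → row C = row A − 2·row B = (34, 1, −2)   [check: 1·120 − 2·43 = 34]
  43 = 1·34 + 9   → row D = row B − 1·row C = (9, −1, 3)   [check: −1·120 + 3·43 = 9]
  34 = 3·9 + 7   → row E = row C − 3·row D = (7, 4, −11)   [check: 4·120 − 11·43 = 7]
  9 = 1·7 + 2   → row F = row D − 1·row E = (2, −5, 14)   [check: −5·120 + 14·43 = 2]
  7 = 3·2 + 1   → row G = row E − 3·row F = (1, 19, −53)   [check: 19·120 − 53·43 = 1]
  2 = 2·1 + 0   → remainder 0, stop. gcd = 1 (last nonzero row G).
The gcd is 1, so 43 is invertible mod 120. The last nonzero row gives 19·120 − 53·43 = 1, so t = −53. So 43^(−1) ≡ −53 ≡ 67 (mod 120). Verify: 43 · 67 = 2881 ≡ 1 (mod 120). ✓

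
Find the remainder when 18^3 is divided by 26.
Use repeated squaring. Binary(3) = 11. Walk through the bits of the exponent 3 left-to-right: at each bit after the leading one, square the running value, then multiply by 18 if the bit is 1 (always reducing mod 26):
  bit 1 = 1 (leading): start with 18.
  bit 2 = 1: square 18^2 = 324 ≡ 12; bit is 1, so multiply 12·18 = 216 ≡ 8 (mod 26).
Final value: 18^3 ≡ 8 (mod 26).

Final answer: 8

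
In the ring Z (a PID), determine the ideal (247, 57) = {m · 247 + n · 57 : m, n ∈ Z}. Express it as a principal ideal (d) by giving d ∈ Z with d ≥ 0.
(247, 57) = (19); d = 19

In the PID Z, (a, b) is generated by gcd(a, b). Compute gcd(247, 57) with the extended Euclidean algorithm, tracking rows (r, s, t) with s·247 + t·57 = r:
  row A: (247, 1, 0)   [1·247 + 0·57 = 247]
  row B: (57, 0, 1)   [0·247 + 1·57 = 57]
  247 = 4·57 + 19   → row C = row A − 4·row B = (19, 1, −4)   [check: 1·247 − 4·57 = 19]
  57 = 3·19 + 0   → remainder 0, stop. gcd = 19 (last nonzero row C).
So gcd(247, 57) = 19, with Bézout identity 1·247 − 4·57 = 19. Containment (⊇): the Bézout identity exhibits 19 as an element of (247, 57), giving (19) ⊆ (247, 57). Containment (⊆): since 19 | 247 and 19 | 57 (247 = 19·13, 57 = 19·3), every Z-linear combination of 247 and 57 is divisible by 19, so (247, 57) ⊆ (19). Therefore (247, 57) = (19), d = 19.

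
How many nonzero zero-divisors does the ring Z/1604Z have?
Z/1604Z has 803 nonzero zero-divisors

In Z/1604Z each nonzero element is either a unit (gcd with 1604 is 1) or a zero-divisor (gcd > 1). The number of units is φ(1604): factorise 1604 = 2^2 · 401, so φ(1604) = (2^2 − 2^1) · (401 − 1) = 2 · 400 = 800. The nonzero elements number 1604 − 1 = 1603. Hence the nonzero zero-divisors number 1603 − 800 = 803.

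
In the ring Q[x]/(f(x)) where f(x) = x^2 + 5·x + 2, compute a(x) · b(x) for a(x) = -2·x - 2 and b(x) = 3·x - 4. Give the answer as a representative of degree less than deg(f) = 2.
a · b ≡ 32·x + 20 (mod f(x))

First multiply in Q[x] without reducing: a · b = -6·x^2 + 2·x + 8. Now divide by f(x) = x^2 + 5·x + 2, eliminating the leading term at each step:
  leading term -6·x^2: subtract (-6)·f(x) = -6·x^2 - 30·x - 12, leaving 32·x + 20
The degree is now < 2, so this is the remainder. Hence a · b ≡ 32·x + 20 in Q[x]/(f).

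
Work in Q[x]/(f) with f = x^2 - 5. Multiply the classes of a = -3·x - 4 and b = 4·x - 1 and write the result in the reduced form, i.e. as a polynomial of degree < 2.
a · b ≡ -13·x - 56 (mod f(x))

First multiply in Q[x] without reducing: a · b = -12·x^2 - 13·x + 4. Now divide by f(x) = x^2 - 5, eliminating the leading term at each step:
  leading term -12·x^2: subtract (-12)·f(x) = 60 - 12·x^2, leaving -13·x - 56
The degree is now < 2, so this is the remainder. Hence a · b ≡ -13·x - 56 in Q[x]/(f).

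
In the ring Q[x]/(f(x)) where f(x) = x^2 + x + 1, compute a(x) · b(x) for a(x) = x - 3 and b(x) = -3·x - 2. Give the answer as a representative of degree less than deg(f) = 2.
First multiply in Q[x] without reducing: a · b = -3·x^2 + 7·x + 6. Now divide by f(x) = x^2 + x + 1, eliminating the leading term at each step:
  leading term -3·x^2: subtract (-3)·f(x) = -3·x^2 - 3·x - 3, leaving 10·x + 9
The degree is now < 2, so this is the remainder. Hence a · b ≡ 10·x + 9 in Q[x]/(f).

Final answer: a · b ≡ 10·x + 9 (mod f(x))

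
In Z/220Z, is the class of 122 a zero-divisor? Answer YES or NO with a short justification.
gcd(122, 220) = 2 > 1, so 122 is not a unit in Z/220Z. In Z/nZ every nonzero non-unit is a zero-divisor: explicitly, take b = 220/gcd = 110 ≠ 0 (mod 220); then 122·110 = 13420 = 61·220, i.e. 122·110 ≡ 0 (mod 220). So 122 is a zero-divisor.

Final answer: YES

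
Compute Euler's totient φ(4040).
φ is multiplicative, with φ(p^e) = p^e − p^(e−1). Factorise 4040 = 2^3 · 5 · 101. Then
  φ(4040) = (2^3 − 2^2) · (5 − 1) · (101 − 1) = 4 · 4 · 100 = 1600.

Final answer: φ(4040) = 1600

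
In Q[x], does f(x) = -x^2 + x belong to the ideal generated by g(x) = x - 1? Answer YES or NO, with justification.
In Q[x] the ideal (g) consists of all multiples of g, so f ∈ (g) iff g | f, i.e. iff the remainder of f on division by g is 0. Divide f by g (g is monic, so eliminate the leading term of the running remainder at each step):
  leading term -x^2: subtract (-x)·g(x) = -x^2 + x, leaving 0
The remainder is 0, so f(x) = g(x) · h(x) with h(x) = -x. Hence g | f, i.e. f ∈ (g).

Final answer: YES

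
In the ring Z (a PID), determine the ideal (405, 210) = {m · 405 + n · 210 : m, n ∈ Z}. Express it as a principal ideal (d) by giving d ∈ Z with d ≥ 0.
In the PID Z, (a, b) is generated by gcd(a, b). Compute gcd(405, 210) with the extended Euclidean algorithm, tracking rows (r, s, t) with s·405 + t·210 = r:
  row A: (405, 1, 0)   [1·405 + 0·210 = 405]
  row B: (210, 0, 1)   [0·405 + 1·210 = 210]
  405 = 1·210 + 195   → row C = row A − 1·row B = (195, 1, −1)   [check: 1·405 − 1·210 = 195]
  210 = 1·195 + 15   → row D = row B − 1·row C = (15, −1, 2)   [check: −1·405 + 2·210 = 15]
  195 = 13·15 + 0   → remainder 0, stop. gcd = 15 (last nonzero row D).
So gcd(405, 210) = 15, with Bézout identity −1·405 + 2·210 = 15. Containment (⊇): the Bézout identity exhibits 15 as an element of (405, 210), giving (15) ⊆ (405, 210). Containment (⊆): since 15 | 405 and 15 | 210 (405 = 15·27, 210 = 15·14), every Z-linear combination of 405 and 210 is divisible by 15, so (405, 210) ⊆ (15). Therefore (405, 210) = (15), d = 15.

Final answer: (405, 210) = (15); d = 15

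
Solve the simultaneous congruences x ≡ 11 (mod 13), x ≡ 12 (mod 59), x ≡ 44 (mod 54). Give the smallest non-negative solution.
The moduli 13, 59, 54 are pairwise coprime, so by the CRT there is a unique solution mod 13·59·54 = 41418.
Solve by successive substitution. Start with x ≡ 11 (mod 13).
  Combine with x ≡ 12 (mod 59): write x = 11 + 13·t and require 11 + 13·t ≡ 12 (mod 59), i.e. 13·t ≡ 12 − 11 ≡ 1 (mod 59). Since 13^(−1) ≡ 50 (mod 59), t ≡ 50·1 ≡ 50 (mod 59). So x ≡ 11 + 13·50 = 661 (mod 767).
  Combine with x ≡ 44 (mod 54): write x = 661 + 767·t and require 661 + 767·t ≡ 44 (mod 54), i.e. 767·t ≡ 44 − 661 ≡ 31 (mod 54). Since 767^(−1) ≡ 5 (mod 54) (767 ≡ 11 (mod 54)), t ≡ 5·31 ≡ 47 (mod 54). So x ≡ 661 + 767·47 = 36710 (mod 41418).
Unique solution in [0, 41418): x = 36710.

Final answer: x ≡ 36710 (mod 41418); the representative in [0, 41418) is 36710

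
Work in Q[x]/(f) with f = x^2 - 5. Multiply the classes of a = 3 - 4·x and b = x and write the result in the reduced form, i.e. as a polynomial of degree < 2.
First multiply in Q[x] without reducing: a · b = -4·x^2 + 3·x. Now divide by f(x) = x^2 - 5, eliminating the leading term at each step:
  leading term -4·x^2: subtract (-4)·f(x) = 20 - 4·x^2, leaving 3·x - 20
The degree is now < 2, so this is the remainder. Hence a · b ≡ 3·x - 20 in Q[x]/(f).

Final answer: a · b ≡ 3·x - 20 (mod f(x))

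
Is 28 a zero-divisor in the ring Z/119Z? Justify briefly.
gcd(28, 119) = 7 > 1, so 28 is not a unit in Z/119Z. In Z/nZ every nonzero non-unit is a zero-divisor: explicitly, take b = 119/gcd = 17 ≠ 0 (mod 119); then 28·17 = 476 = 4·119, i.e. 28·17 ≡ 0 (mod 119). So 28 is a zero-divisor.

Final answer: YES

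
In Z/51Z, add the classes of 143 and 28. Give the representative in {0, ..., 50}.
Reduce the summands first: 143 ≡ 41 (mod 51), so 143 + 28 ≡ 41 + 28 (mod 51). 41 + 28 = 69; 69 = 1·51 + 18, so (143 + 28) mod 51 = 18.

Final answer: 18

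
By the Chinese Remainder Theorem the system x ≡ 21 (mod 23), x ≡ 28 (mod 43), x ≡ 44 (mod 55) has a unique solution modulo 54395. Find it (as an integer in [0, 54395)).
x ≡ 29139 (mod 54395); the representative in [0, 54395) is 29139

The moduli 23, 43, 55 are pairwise coprime, so by the CRT there is a unique solution mod 23·43·55 = 54395.
Solve by successive substitution. Start with x ≡ 21 (mod 23).
  Combine with x ≡ 28 (mod 43): write x = 21 + 23·t and require 21 + 23·t ≡ 28 (mod 43), i.e. 23·t ≡ 28 − 21 ≡ 7 (mod 43). Since 23^(−1) ≡ 15 (mod 43), t ≡ 15·7 ≡ 19 (mod 43). So x ≡ 21 + 23·19 = 458 (mod 989).
  Combine with x ≡ 44 (mod 55): write x = 458 + 989·t and require 458 + 989·t ≡ 44 (mod 55), i.e. 989·t ≡ 44 − 458 ≡ 26 (mod 55). Since 989^(−1) ≡ 54 (mod 55) (989 ≡ 54 (mod 55)), t ≡ 54·26 ≡ 29 (mod 55). So x ≡ 458 + 989·29 = 29139 (mod 54395).
Unique solution in [0, 54395): x = 29139.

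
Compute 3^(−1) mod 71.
Apply the extended Euclidean algorithm to (71, 3), tracking rows (r, s, t) with s·71 + t·3 = r. Each division r_prev = q·r_cur + r_new produces the new row as (previous row) − q·(current row):
  row A: (71, 1, 0)   [1·71 + 0·3 = 71]
  row B: (3, 0, 1)   [0·71 + 1·3 = 3]
  71 = 23·3 + 2   → row C = row A − 23·row B = (2, 1, −23)   [check: 1·71 − 23·3 = 2]
  3 = 1·2 + 1   → row D = row B − 1·row C = (1, −1, 24)   [check: −1·71 + 24·3 = 1]
  2 = 2·1 + 0   → remainder 0, stop. gcd = 1 (last nonzero row D).
The gcd is 1, so 3 is invertible mod 71. The last nonzero row gives −1·71 + 24·3 = 1, so t = 24. So 3^(−1) ≡ 24 (mod 71). Verify: 3 · 24 = 72 ≡ 1 (mod 71). ✓

Final answer: 3^(−1) ≡ 24 (mod 71)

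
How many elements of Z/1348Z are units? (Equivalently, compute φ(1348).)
Z/1348Z has φ(1348) = 672 units

An element a ∈ Z/1348Z is a unit iff gcd(a, 1348) = 1, so the number of units is φ(1348). φ is multiplicative, with φ(p^e) = p^e − p^(e−1). Factorise 1348 = 2^2 · 337. Then
  φ(1348) = (2^2 − 2^1) · (337 − 1) = 2 · 336 = 672.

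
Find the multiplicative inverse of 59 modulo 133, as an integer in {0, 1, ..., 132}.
Apply the extended Euclidean algorithm to (133, 59), tracking rows (r, s, t) with s·133 + t·59 = r. Each division r_prev = q·r_cur + r_new produces the new row as (previous row) − q·(current row):
  row A: (133, 1, 0)   [1·133 + 0·59 = 133]
  row B: (59, 0, 1)   [0·133 + 1·59 = 59]
  133 = 2·59 + 15   → row C = row A − 2·row B = (15, 1, −2)   [check: 1·133 − 2·59 = 15]
  59 = 3·15 + 14   → row D = row B − 3·row C = (14, −3, 7)   [check: −3·133 + 7·59 = 14]
  15 = 1·14 + 1   → row E = row C − 1·row D = (1, 4, −9)   [check: 4·133 − 9·59 = 1]
  14 = 14·1 + 0   → remainder 0, stop. gcd = 1 (last nonzero row E).
The gcd is 1, so 59 is invertible mod 133. The last nonzero row gives 4·133 − 9·59 = 1, so t = −9. So 59^(−1) ≡ −9 ≡ 124 (mod 133). Verify: 59 · 124 = 7316 ≡ 1 (mod 133). ✓

Final answer: 59^(−1) ≡ 124 (mod 133)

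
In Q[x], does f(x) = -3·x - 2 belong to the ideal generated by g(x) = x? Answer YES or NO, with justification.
NO

In Q[x] the ideal (g) consists of all multiples of g, so f ∈ (g) iff g | f, i.e. iff the remainder of f on division by g is 0. Divide f by g (g is monic, so eliminate the leading term of the running remainder at each step):
  leading term -3·x: subtract (-3)·g(x) = -3·x, leaving -2
The remainder r(x) = -2 ≠ 0 (and deg r < deg g), so g ∤ f, i.e. f ∉ (g).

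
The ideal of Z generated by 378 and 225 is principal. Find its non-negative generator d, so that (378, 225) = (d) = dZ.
(378, 225) = (9); d = 9

In the PID Z, (a, b) is generated by gcd(a, b). Compute gcd(378, 225) with the extended Euclidean algorithm, tracking rows (r, s, t) with s·378 + t·225 = r:
  row A: (378, 1, 0)   [1·378 + 0·225 = 378]
  row B: (225, 0, 1)   [0·378 + 1·225 = 225]
  378 = 1·225 + 153   → row C = row A − 1·row B = (153, 1, −1)   [check: 1·378 − 1·225 = 153]
  225 = 1·153 + 72   → row D = row B − 1·row C = (72, −1, 2)   [check: −1·378 + 2·225 = 72]
  153 = 2·72 + 9   → row E = row C − 2·row D = (9, 3, −5)   [check: 3·378 − 5·225 = 9]
  72 = 8·9 + 0   → remainder 0, stop. gcd = 9 (last nonzero row E).
So gcd(378, 225) = 9, with Bézout identity 3·378 − 5·225 = 9. Containment (⊇): the Bézout identity exhibits 9 as an element of (378, 225), giving (9) ⊆ (378, 225). Containment (⊆): since 9 | 378 and 9 | 225 (378 = 9·42, 225 = 9·25), every Z-linear combination of 378 and 225 is divisible by 9, so (378, 225) ⊆ (9). Therefore (378, 225) = (9), d = 9.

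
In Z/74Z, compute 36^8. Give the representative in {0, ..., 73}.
Use repeated squaring. Binary(8) = 1000. Walk through the bits of the exponent 8 left-to-right: at each bit after the leading one, square the running value, then multiply by 36 if the bit is 1 (always reducing mod 74):
  bit 1 = 1 (leading): start with 36.
  bit 2 = 0: square 36^2 = 1296 ≡ 38 (mod 74).
  bit 3 = 0: square 38^2 = 1444 ≡ 38 (mod 74).
  bit 4 = 0: square 38^2 = 1444 ≡ 38 (mod 74).
Final value: 36^8 ≡ 38 (mod 74).

Final answer: 38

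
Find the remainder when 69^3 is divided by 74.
Use repeated squaring. Binary(3) = 11. Walk through the bits of the exponent 3 left-to-right: at each bit after the leading one, square the running value, then multiply by 69 if the bit is 1 (always reducing mod 74):
  bit 1 = 1 (leading): start with 69.
  bit 2 = 1: square 69^2 = 4761 ≡ 25; bit is 1, so multiply 25·69 = 1725 ≡ 23 (mod 74).
Final value: 69^3 ≡ 23 (mod 74).

Final answer: 23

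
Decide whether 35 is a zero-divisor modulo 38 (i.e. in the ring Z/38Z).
gcd(35, 38) = 1, so 35 is a unit in Z/38Z (it has a multiplicative inverse). A unit cannot be a zero-divisor: if 35·b ≡ 0 then multiplying both sides by 35^(−1) gives b ≡ 0. So 35 is not a zero-divisor.

Final answer: NO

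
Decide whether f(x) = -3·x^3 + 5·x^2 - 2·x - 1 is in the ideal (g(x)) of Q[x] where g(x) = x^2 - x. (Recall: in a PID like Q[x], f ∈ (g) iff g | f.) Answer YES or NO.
NO

In Q[x] the ideal (g) consists of all multiples of g, so f ∈ (g) iff g | f, i.e. iff the remainder of f on division by g is 0. Divide f by g (g is monic, so eliminate the leading term of the running remainder at each step):
  leading term -3·x^3: subtract (-3·x)·g(x) = -3·x^3 + 3·x^2, leaving 2·x^2 - 2·x - 1
  leading term 2·x^2: subtract (2)·g(x) = 2·x^2 - 2·x, leaving -1
The remainder r(x) = -1 ≠ 0 (and deg r < deg g), so g ∤ f, i.e. f ∉ (g).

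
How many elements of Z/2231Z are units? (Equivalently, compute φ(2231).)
Z/2231Z has φ(2231) = 2112 units

An element a ∈ Z/2231Z is a unit iff gcd(a, 2231) = 1, so the number of units is φ(2231). φ is multiplicative, with φ(p^e) = p^e − p^(e−1). Factorise 2231 = 23 · 97. Then
  φ(2231) = (23 − 1) · (97 − 1) = 22 · 96 = 2112.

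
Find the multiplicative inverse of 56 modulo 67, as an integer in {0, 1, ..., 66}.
56^(−1) ≡ 6 (mod 67)

Apply the extended Euclidean algorithm to (67, 56), tracking rows (r, s, t) with s·67 + t·56 = r. Each division r_prev = q·r_cur + r_new produces the new row as (previous row) − q·(current row):
  row A: (67, 1, 0)   [1·67 + 0·56 = 67]
  row B: (56, 0, 1)   [0·67 + 1·56 = 56]
  67 = 1·56 + 11   → row C = row A − 1·row B = (11, 1, −1)   [check: 1·67 − 1·56 = 11]
  56 = 5·11 + 1   → row D = row B − 5·row C = (1, −5, 6)   [check: −5·67 + 6·56 = 1]
  11 = 11·1 + 0   → remainder 0, stop. gcd = 1 (last nonzero row D).
The gcd is 1, so 56 is invertible mod 67. The last nonzero row gives −5·67 + 6·56 = 1, so t = 6. So 56^(−1) ≡ 6 (mod 67). Verify: 56 · 6 = 336 ≡ 1 (mod 67). ✓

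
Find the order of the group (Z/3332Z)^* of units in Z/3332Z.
|(Z/3332Z)^*| = 1344

(Z/3332Z)^* consists of the classes a with gcd(a, 3332) = 1, so its order is φ(3332). φ is multiplicative, with φ(p^e) = p^e − p^(e−1). Factorise 3332 = 2^2 · 7^2 · 17. Then
  φ(3332) = (2^2 − 2^1) · (7^2 − 7^1) · (17 − 1) = 2 · 42 · 16 = 1344.
Thus |(Z/3332Z)^*| = 1344.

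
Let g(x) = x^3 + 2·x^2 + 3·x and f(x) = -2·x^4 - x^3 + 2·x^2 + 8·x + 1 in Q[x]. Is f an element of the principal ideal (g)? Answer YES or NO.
NO

In Q[x] the ideal (g) consists of all multiples of g, so f ∈ (g) iff g | f, i.e. iff the remainder of f on division by g is 0. Divide f by g (g is monic, so eliminate the leading term of the running remainder at each step):
  leading term -2·x^4: subtract (-2·x)·g(x) = -2·x^4 - 4·x^3 - 6·x^2, leaving 3·x^3 + 8·x^2 + 8·x + 1
  leading term 3·x^3: subtract (3)·g(x) = 3·x^3 + 6·x^2 + 9·x, leaving 2·x^2 - x + 1
The remainder r(x) = 2·x^2 - x + 1 ≠ 0 (and deg r < deg g), so g ∤ f, i.e. f ∉ (g).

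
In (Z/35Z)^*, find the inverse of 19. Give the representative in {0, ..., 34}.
Apply the extended Euclidean algorithm to (35, 19), tracking rows (r, s, t) with s·35 + t·19 = r. Each division r_prev = q·r_cur + r_new produces the new row as (previous row) − q·(current row):
  row A: (35, 1, 0)   [1·35 + 0·19 = 35]
  row B: (19, 0, 1)   [0·35 + 1·19 = 19]
  35 = 1·19 + 16   → row C = row A − 1·row B = (16, 1, −1)   [check: 1·35 − 1·19 = 16]
  19 = 1·16 + 3   → row D = row B − 1·row C = (3, −1, 2)   [check: −1·35 + 2·19 = 3]
  16 = 5·3 + 1   → row E = row C − 5·row D = (1, 6, −11)   [check: 6·35 − 11·19 = 1]
  3 = 3·1 + 0   → remainder 0, stop. gcd = 1 (last nonzero row E).
The gcd is 1, so 19 is invertible mod 35. The last nonzero row gives 6·35 − 11·19 = 1, so t = −11. So 19^(−1) ≡ −11 ≡ 24 (mod 35). Verify: 19 · 24 = 456 ≡ 1 (mod 35). ✓

Final answer: 19^(−1) ≡ 24 (mod 35)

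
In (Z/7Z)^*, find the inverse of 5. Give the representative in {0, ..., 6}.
5^(−1) ≡ 3 (mod 7)

Apply the extended Euclidean algorithm to (7, 5), tracking rows (r, s, t) with s·7 + t·5 = r. Each division r_prev = q·r_cur + r_new produces the new row as (previous row) − q·(current row):
  row A: (7, 1, 0)   [1·7 + 0·5 = 7]
  row B: (5, 0, 1)   [0·7 + 1·5 = 5]
  7 = 1·5 + 2   → row C = row A − 1·row B = (2, 1, −1)   [check: 1·7 − 1·5 = 2]
  5 = 2·2 + 1   → row D = row B − 2·row C = (1, −2, 3)   [check: −2·7 + 3·5 = 1]
  2 = 2·1 + 0   → remainder 0, stop. gcd = 1 (last nonzero row D).
The gcd is 1, so 5 is invertible mod 7. The last nonzero row gives −2·7 + 3·5 = 1, so t = 3. So 5^(−1) ≡ 3 (mod 7). Verify: 5 · 3 = 15 ≡ 1 (mod 7). ✓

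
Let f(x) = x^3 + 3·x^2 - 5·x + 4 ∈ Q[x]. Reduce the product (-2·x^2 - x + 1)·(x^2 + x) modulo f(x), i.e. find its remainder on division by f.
First multiply in Q[x] without reducing: a · b = -2·x^4 - 3·x^3 + x. Now divide by f(x) = x^3 + 3·x^2 - 5·x + 4, eliminating the leading term at each step:
  leading term -2·x^4: subtract (-2·x)·f(x) = -2·x^4 - 6·x^3 + 10·x^2 - 8·x, leaving 3·x^3 - 10·x^2 + 9·x
  leading term 3·x^3: subtract (3)·f(x) = 3·x^3 + 9·x^2 - 15·x + 12, leaving -19·x^2 + 24·x - 12
The degree is now < 3, so this is the remainder. Hence a · b ≡ -19·x^2 + 24·x - 12 in Q[x]/(f).

Final answer: a · b ≡ -19·x^2 + 24·x - 12 (mod f(x))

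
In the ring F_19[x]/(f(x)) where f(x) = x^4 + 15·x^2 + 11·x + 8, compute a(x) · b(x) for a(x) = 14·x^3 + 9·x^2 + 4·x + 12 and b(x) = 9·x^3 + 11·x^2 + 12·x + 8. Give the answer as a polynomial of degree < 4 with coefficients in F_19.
Multiply as integer polynomials: a · b = 126·x^6 + 235·x^5 + 303·x^4 + 372·x^3 + 252·x^2 + 176·x + 96. Reducing coefficients mod 19: a · b ≡ 12·x^6 + 7·x^5 + 18·x^4 + 11·x^3 + 5·x^2 + 5·x + 1. Now divide by f(x) = x^4 + 15·x^2 + 11·x + 8 in F_19[x], eliminating the leading term at each step:
  leading term 12·x^6: subtract (12·x^2)·f(x) = 12·x^6 + 9·x^4 + 18·x^3 + x^2, leaving 7·x^5 + 9·x^4 + 12·x^3 + 4·x^2 + 5·x + 1 (coefficients mod 19)
  leading term 7·x^5: subtract (7·x)·f(x) = 7·x^5 + 10·x^3 + x^2 + 18·x, leaving 9·x^4 + 2·x^3 + 3·x^2 + 6·x + 1 (coefficients mod 19)
  leading term 9·x^4: subtract (9)·f(x) = 9·x^4 + 2·x^2 + 4·x + 15, leaving 2·x^3 + x^2 + 2·x + 5 (coefficients mod 19)
The degree is now < 4, so this is the remainder. Hence a · b ≡ 2·x^3 + x^2 + 2·x + 5 in F_19[x]/(f).

Final answer: a · b ≡ 2·x^3 + x^2 + 2·x + 5 (mod f(x))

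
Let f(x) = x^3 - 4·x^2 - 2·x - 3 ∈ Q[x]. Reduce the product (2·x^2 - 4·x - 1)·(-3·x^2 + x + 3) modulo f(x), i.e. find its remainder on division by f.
a · b ≡ -47·x^2 - 51·x - 33 (mod f(x))

First multiply in Q[x] without reducing: a · b = -6·x^4 + 14·x^3 + 5·x^2 - 13·x - 3. Now divide by f(x) = x^3 - 4·x^2 - 2·x - 3, eliminating the leading term at each step:
  leading term -6·x^4: subtract (-6·x)·f(x) = -6·x^4 + 24·x^3 + 12·x^2 + 18·x, leaving -10·x^3 - 7·x^2 - 31·x - 3
  leading term -10·x^3: subtract (-10)·f(x) = -10·x^3 + 40·x^2 + 20·x + 30, leaving -47·x^2 - 51·x - 33
The degree is now < 3, so this is the remainder. Hence a · b ≡ -47·x^2 - 51·x - 33 in Q[x]/(f).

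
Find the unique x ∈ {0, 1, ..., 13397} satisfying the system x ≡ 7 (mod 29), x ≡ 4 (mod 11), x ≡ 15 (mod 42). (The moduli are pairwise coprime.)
x ≡ 1863 (mod 13398); the representative in [0, 13398) is 1863

The moduli 29, 11, 42 are pairwise coprime, so by the CRT there is a unique solution mod 29·11·42 = 13398.
Solve by successive substitution. Start with x ≡ 7 (mod 29).
  Combine with x ≡ 4 (mod 11): write x = 7 + 29·t and require 7 + 29·t ≡ 4 (mod 11), i.e. 29·t ≡ 4 − 7 ≡ 8 (mod 11). Since 29^(−1) ≡ 8 (mod 11) (29 ≡ 7 (mod 11)), t ≡ 8·8 ≡ 9 (mod 11). So x ≡ 7 + 29·9 = 268 (mod 319).
  Combine with x ≡ 15 (mod 42): write x = 268 + 319·t and require 268 + 319·t ≡ 15 (mod 42), i.e. 319·t ≡ 15 − 268 ≡ 41 (mod 42). Since 319^(−1) ≡ 37 (mod 42) (319 ≡ 25 (mod 42)), t ≡ 37·41 ≡ 5 (mod 42). So x ≡ 268 + 319·5 = 1863 (mod 13398).
Unique solution in [0, 13398): x = 1863.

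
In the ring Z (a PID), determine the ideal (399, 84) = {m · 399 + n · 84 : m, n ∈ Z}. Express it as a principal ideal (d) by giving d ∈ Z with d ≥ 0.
(399, 84) = (21); d = 21

In the PID Z, (a, b) is generated by gcd(a, b). Compute gcd(399, 84) with the extended Euclidean algorithm, tracking rows (r, s, t) with s·399 + t·84 = r:
  row A: (399, 1, 0)   [1·399 + 0·84 = 399]
  row B: (84, 0, 1)   [0·399 + 1·84 = 84]
  399 = 4·84 + 63   → row C = row A − 4·row B = (63, 1, −4)   [check: 1·399 − 4·84 = 63]
  84 = 1·63 + 21   → row D = row B − 1·row C = (21, −1, 5)   [check: −1·399 + 5·84 = 21]
  63 = 3·21 + 0   → remainder 0, stop. gcd = 21 (last nonzero row D).
So gcd(399, 84) = 21, with Bézout identity −1·399 + 5·84 = 21. Containment (⊇): the Bézout identity exhibits 21 as an element of (399, 84), giving (21) ⊆ (399, 84). Containment (⊆): since 21 | 399 and 21 | 84 (399 = 21·19, 84 = 21·4), every Z-linear combination of 399 and 84 is divisible by 21, so (399, 84) ⊆ (21). Therefore (399, 84) = (21), d = 21.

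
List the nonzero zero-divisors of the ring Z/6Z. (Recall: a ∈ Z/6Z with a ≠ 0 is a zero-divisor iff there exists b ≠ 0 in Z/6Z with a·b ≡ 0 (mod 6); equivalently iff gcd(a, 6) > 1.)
An element a ∈ Z/6Z (with a ≠ 0) is a zero-divisor iff gcd(a, 6) > 1 (because a is a unit precisely when gcd(a, n) = 1, and in Z/nZ every nonzero, non-unit element is a zero-divisor). Scan a = 1, ..., 5 and keep those with gcd(a, 6) > 1:
  gcd(2, 6) = 2, gcd(3, 6) = 3, gcd(4, 6) = 2.
All other a ∈ {1, ..., 5} have gcd(a, 6) = 1 and are units. So the nonzero zero-divisors are exactly the 3 values of a appearing in this scan.

Final answer: nonzero zero-divisors of Z/6Z = {2, 3, 4}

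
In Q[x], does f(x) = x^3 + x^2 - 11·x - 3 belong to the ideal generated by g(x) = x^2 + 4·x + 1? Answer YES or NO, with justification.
In Q[x] the ideal (g) consists of all multiples of g, so f ∈ (g) iff g | f, i.e. iff the remainder of f on division by g is 0. Divide f by g (g is monic, so eliminate the leading term of the running remainder at each step):
  leading term x^3: subtract (x)·g(x) = x^3 + 4·x^2 + x, leaving -3·x^2 - 12·x - 3
  leading term -3·x^2: subtract (-3)·g(x) = -3·x^2 - 12·x - 3, leaving 0
The remainder is 0, so f(x) = g(x) · h(x) with h(x) = x - 3. Hence g | f, i.e. f ∈ (g).

Final answer: YES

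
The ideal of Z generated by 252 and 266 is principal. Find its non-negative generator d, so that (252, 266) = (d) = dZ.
(252, 266) = (14); d = 14

In the PID Z, (a, b) is generated by gcd(a, b). Compute gcd(266, 252) with the extended Euclidean algorithm, tracking rows (r, s, t) with s·266 + t·252 = r:
  row A: (266, 1, 0)   [1·266 + 0·252 = 266]
  row B: (252, 0, 1)   [0·266 + 1·252 = 252]
  266 = 1·252 + 14   → row C = row A − 1·row B = (14, 1, −1)   [check: 1·266 − 1·252 = 14]
  252 = 18·14 + 0   → remainder 0, stop. gcd = 14 (last nonzero row C).
So gcd(252, 266) = 14, with Bézout identity 1·266 − 1·252 = 14. Containment (⊇): the Bézout identity exhibits 14 as an element of (252, 266), giving (14) ⊆ (252, 266). Containment (⊆): since 14 | 252 and 14 | 266 (252 = 14·18, 266 = 14·19), every Z-linear combination of 252 and 266 is divisible by 14, so (252, 266) ⊆ (14). Therefore (252, 266) = (14), d = 14.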